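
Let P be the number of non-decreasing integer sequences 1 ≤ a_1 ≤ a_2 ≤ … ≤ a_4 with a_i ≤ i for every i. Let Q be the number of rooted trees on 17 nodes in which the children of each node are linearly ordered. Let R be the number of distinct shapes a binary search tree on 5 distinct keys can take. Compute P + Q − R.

Weakly increasing sequences with a_i ≤ i biject with Dyck paths of semilength 4, so there are C_4. So P = C_4 = 14.
Rooted ordered (plane) trees on m nodes have m−1 edges and are counted by C_{m−1}; m = 17 gives C_16. So Q = C_16 = 35357670.
Rooted binary trees with 5 nodes (each child slot possibly empty) number C_5. So R = C_5 = 42.
P + Q − R = 14 + 35357670 − 42 = 35357642.

35357642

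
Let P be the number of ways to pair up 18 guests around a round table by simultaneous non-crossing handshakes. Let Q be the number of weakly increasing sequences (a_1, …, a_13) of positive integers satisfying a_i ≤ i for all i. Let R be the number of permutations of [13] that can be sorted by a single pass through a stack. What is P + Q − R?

With 18 = 2·9 people, non-crossing handshake pairings are non-crossing perfect matchings on a circle, counted by C_9. So P = C_9 = 4862.
Weakly increasing sequences with a_i ≤ i biject with Dyck paths of semilength 13, so there are C_13. So Q = C_13 = 742900.
Stack-sortable permutations are exactly the 231-avoiding ones, counted by C_n; here n = 13. So R = C_13 = 742900.
P + Q − R = 4862 + 742900 − 742900 = 4862.

4862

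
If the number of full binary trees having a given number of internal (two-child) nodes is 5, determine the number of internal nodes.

3

Full binary trees with n internal nodes are counted by C_n. The Catalan number equal to 5 is C_3.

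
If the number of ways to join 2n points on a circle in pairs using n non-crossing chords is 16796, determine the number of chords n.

Non-crossing pairings of 2n points on a circle are counted by C_n. Since C_10 = 16796, the index is 10.

10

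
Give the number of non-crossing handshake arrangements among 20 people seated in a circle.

16796

With 20 = 2·10 people, non-crossing handshake pairings are non-crossing perfect matchings on a circle, counted by C_10.
C_10 = C_9 · 2(2·9+1)/(9+2) = 4862 · 38/11 = 16796.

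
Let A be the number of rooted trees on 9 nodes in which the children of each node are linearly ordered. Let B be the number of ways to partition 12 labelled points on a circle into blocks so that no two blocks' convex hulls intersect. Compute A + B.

Rooted ordered (plane) trees on m nodes have m−1 edges and are counted by C_{m−1}; m = 9 gives C_8. So A = C_8 = 1430.
The non-crossing partitions of [12] form a lattice of size C_12. So B = C_12 = 208012.
A + B = 1430 + 208012 = 209442.

209442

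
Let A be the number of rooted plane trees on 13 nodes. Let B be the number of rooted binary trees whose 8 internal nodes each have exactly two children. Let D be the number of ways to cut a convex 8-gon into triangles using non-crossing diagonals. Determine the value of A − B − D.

A rooted plane tree on 13 nodes has 12 edges, and such trees are counted by C_12. So A = C_12 = 208012.
Full binary trees with n internal nodes are counted by C_n; here n = 8. So B = C_8 = 1430.
Triangulations of a convex m-gon are counted by C_{m−2}; with m = 8 this is C_6. So D = C_6 = 132.
A − B − D = 208012 − 1430 − 132 = 206450.

206450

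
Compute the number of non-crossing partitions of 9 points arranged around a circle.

4862

Non-crossing partitions of an n-element set are counted by C_n; here n = 9.
C_9 = C(18,9)/10 = 48620/10 = 4862.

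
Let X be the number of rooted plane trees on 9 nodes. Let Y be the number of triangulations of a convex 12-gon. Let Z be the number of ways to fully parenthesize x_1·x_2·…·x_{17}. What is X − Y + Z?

35342304

Rooted ordered (plane) trees on m nodes have m−1 edges and are counted by C_{m−1}; m = 9 gives C_8. So X = C_8 = 1430.
Triangulations of a convex m-gon are counted by C_{m−2}; with m = 12 this is C_10. So Y = C_10 = 16796.
Parenthesizations of m factors correspond to full binary trees with m leaves, counted by C_{m−1}; m = 17 gives C_16. So Z = C_16 = 35357670.
X − Y + Z = 1430 − 16796 + 35357670 = 35342304.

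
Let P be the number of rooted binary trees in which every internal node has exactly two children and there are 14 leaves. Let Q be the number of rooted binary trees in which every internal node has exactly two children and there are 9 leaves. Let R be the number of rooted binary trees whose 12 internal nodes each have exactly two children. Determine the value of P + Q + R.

952342

A full binary tree with L leaves has L−1 internal nodes and is counted by C_{L−1}; L = 14 gives C_13. So P = C_13 = 742900.
Full binary trees with 9 leaves have 9−1 = 8 internal nodes, so there are C_8 of them. So Q = C_8 = 1430.
The number of full binary trees on 12 internal nodes is the Catalan number C_12. So R = C_12 = 208012.
P + Q + R = 742900 + 1430 + 208012 = 952342.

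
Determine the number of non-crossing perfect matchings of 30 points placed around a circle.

Non-crossing perfect matchings of 2n points on a circle are counted by C_n; with 30 points, n = 15.
C_15 = C_14 · 2(2·14+1)/(14+2) = 2674440 · 58/16 = 9694845.

9694845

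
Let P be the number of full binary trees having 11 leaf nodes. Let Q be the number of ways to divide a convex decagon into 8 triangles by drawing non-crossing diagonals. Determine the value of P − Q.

A full binary tree with L leaves has L−1 internal nodes and is counted by C_{L−1}; L = 11 gives C_10. So P = C_10 = 16796.
Triangulations of a convex m-gon are counted by C_{m−2}; with m = 10 this is C_8. So Q = C_8 = 1430.
P − Q = 16796 − 1430 = 15366.

15366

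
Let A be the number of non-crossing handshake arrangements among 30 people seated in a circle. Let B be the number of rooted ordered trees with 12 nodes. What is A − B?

9636059

Non-crossing handshake pairings of 2n people are counted by C_n; 30 people gives n = 15. So A = C_15 = 9694845.
A rooted plane tree on 12 nodes has 11 edges, and such trees are counted by C_11. So B = C_11 = 58786.
A − B = 9694845 − 58786 = 9636059.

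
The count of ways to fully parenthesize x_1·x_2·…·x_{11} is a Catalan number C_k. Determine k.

10

Parenthesizations of m factors correspond to full binary trees with m leaves, counted by C_{m−1}; m = 11 gives C_10.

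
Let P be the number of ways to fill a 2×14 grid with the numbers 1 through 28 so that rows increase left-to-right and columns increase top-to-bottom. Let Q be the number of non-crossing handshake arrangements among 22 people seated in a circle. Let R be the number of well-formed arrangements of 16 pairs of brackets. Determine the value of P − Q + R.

37973324

Standard Young tableaux of shape 2×n are counted by C_n; here n = 14. So P = C_14 = 2674440.
With 22 = 2·11 people, non-crossing handshake pairings are non-crossing perfect matchings on a circle, counted by C_11. So Q = C_11 = 58786.
With 16 pairs the number of balanced bracket strings is the Catalan number C_16. So R = C_16 = 35357670.
P − Q + R = 2674440 − 58786 + 35357670 = 37973324.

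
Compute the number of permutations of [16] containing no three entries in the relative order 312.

Permutations of [n] avoiding any single length-3 pattern are counted by C_n; here n = 16.
C_16 = C(32,16)/17 = 601080390/17 = 35357670.

35357670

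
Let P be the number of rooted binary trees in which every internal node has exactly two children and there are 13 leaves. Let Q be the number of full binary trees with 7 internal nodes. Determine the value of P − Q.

207583

A full binary tree with L leaves has L−1 internal nodes and is counted by C_{L−1}; L = 13 gives C_12. So P = C_12 = 208012.
Full binary trees with n internal nodes are counted by C_n; here n = 7. So Q = C_7 = 429.
P − Q = 208012 − 429 = 207583.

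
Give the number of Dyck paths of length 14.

429

Paths of 7 up- and 7 down-steps that never dip below the axis are Dyck paths; their count is C_7.
C_7 = C_6 · 2(2·6+1)/(6+2) = 132 · 26/8 = 429.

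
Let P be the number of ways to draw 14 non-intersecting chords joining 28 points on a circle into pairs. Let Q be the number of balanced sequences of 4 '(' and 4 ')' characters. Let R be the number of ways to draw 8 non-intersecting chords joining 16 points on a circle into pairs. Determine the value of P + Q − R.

Non-crossing perfect matchings of 2n points on a circle are counted by C_n; with 28 points, n = 14. So P = C_14 = 2674440.
A balanced arrangement of 4 bracket pairs is a Dyck word of semilength 4, so the count is C_4. So Q = C_4 = 14.
Pairing 16 circle points by 8 non-crossing chords gives C_8 matchings. So R = C_8 = 1430.
P + Q − R = 2674440 + 14 − 1430 = 2673024.

2673024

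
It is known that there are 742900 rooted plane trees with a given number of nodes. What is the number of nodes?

Rooted ordered trees on m nodes are counted by C_{m−1}. The Catalan number equal to 742900 is C_13.
So the index is 13, and the number of nodes is 13 + 1 = 14.

14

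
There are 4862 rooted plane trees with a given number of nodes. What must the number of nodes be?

Rooted ordered trees on m nodes are counted by C_{m−1}. The Catalan number equal to 4862 is C_9.
So the index is 9, and the number of nodes is 9 + 1 = 10.

10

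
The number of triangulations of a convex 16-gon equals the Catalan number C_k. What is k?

The number of triangulations of a 16-gon is the Catalan number C_14 (index = sides − 2).

14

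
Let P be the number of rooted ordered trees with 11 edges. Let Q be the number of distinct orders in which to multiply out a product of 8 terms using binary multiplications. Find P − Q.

58357

A rooted plane tree with 11 edges has 12 nodes, and the count is C_11. So P = C_11 = 58786.
Parenthesizations of m factors correspond to full binary trees with m leaves, counted by C_{m−1}; m = 8 gives C_7. So Q = C_7 = 429.
P − Q = 58786 − 429 = 58357.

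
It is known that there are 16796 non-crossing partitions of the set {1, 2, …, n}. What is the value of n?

10

Non-crossing partitions of [n] are counted by C_n; 16796 = C_10.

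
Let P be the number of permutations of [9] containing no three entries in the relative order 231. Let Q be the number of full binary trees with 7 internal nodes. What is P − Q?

4433

For any fixed pattern of length 3, the pattern-avoiding permutations of [9] number C_9. So P = C_9 = 4862.
Full binary trees with n internal nodes are counted by C_n; here n = 7. So Q = C_7 = 429.
P − Q = 4862 − 429 = 4433.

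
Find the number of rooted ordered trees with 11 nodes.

Rooted ordered (plane) trees on m nodes have m−1 edges and are counted by C_{m−1}; m = 11 gives C_10.
C_10 = C(20,10)/11 = 184756/11 = 16796.

16796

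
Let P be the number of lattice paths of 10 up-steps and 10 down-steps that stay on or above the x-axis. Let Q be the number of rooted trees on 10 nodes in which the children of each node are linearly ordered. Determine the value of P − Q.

Paths of 10 up- and 10 down-steps that never dip below the axis are Dyck paths; their count is C_10. So P = C_10 = 16796.
Rooted ordered (plane) trees on m nodes have m−1 edges and are counted by C_{m−1}; m = 10 gives C_9. So Q = C_9 = 4862.
P − Q = 16796 − 4862 = 11934.

11934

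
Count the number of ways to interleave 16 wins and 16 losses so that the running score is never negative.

Ballot sequences with n votes each where one side never trails are Dyck words, counted by C_n; here n = 16.
C_16 = C_15 · 2(2·15+1)/(15+2) = 9694845 · 62/17 = 35357670.

35357670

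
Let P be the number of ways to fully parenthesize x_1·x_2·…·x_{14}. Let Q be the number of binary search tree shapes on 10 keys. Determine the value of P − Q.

Bracketing 14 factors into binary products is counted by C_{14−1} = C_13. So P = C_13 = 742900.
There are C_n binary search tree shapes on n keys; with n = 10 that is C_10. So Q = C_10 = 16796.
P − Q = 742900 − 16796 = 726104.

726104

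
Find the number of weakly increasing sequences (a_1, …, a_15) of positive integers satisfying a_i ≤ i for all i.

9694845

Such sub-staircase sequences of length n are counted by C_n; here n = 15.
C_15 = C_14 · 2(2·14+1)/(14+2) = 2674440 · 58/16 = 9694845.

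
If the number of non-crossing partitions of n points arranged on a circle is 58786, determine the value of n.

11

Non-crossing partitions of [n] are counted by C_n. The Catalan number equal to 58786 is C_11.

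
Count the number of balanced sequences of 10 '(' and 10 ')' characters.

16796

With 10 pairs the number of balanced bracket strings is the Catalan number C_10.
C_10 = C(20,10)/11 = 184756/11 = 16796.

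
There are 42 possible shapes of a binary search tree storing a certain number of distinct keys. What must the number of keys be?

Binary search tree shapes on n keys are counted by C_n. The Catalan number equal to 42 is C_5.

5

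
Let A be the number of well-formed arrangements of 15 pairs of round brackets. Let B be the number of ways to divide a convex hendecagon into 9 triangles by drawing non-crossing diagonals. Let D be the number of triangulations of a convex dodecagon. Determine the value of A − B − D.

9673187

With 15 pairs the number of balanced bracket strings is the Catalan number C_15. So A = C_15 = 9694845.
The number of triangulations of an 11-gon is the Catalan number C_9 (index = sides − 2). So B = C_9 = 4862.
The number of triangulations of a 12-gon is the Catalan number C_10 (index = sides − 2). So D = C_10 = 16796.
A − B − D = 9694845 − 4862 − 16796 = 9673187.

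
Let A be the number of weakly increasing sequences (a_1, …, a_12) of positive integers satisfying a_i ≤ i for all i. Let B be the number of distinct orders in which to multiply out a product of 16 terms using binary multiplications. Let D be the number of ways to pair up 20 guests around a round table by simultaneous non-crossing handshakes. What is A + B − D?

Weakly increasing sequences with a_i ≤ i biject with Dyck paths of semilength 12, so there are C_12. So A = C_12 = 208012.
Parenthesizations of m factors correspond to full binary trees with m leaves, counted by C_{m−1}; m = 16 gives C_15. So B = C_15 = 9694845.
With 20 = 2·10 people, non-crossing handshake pairings are non-crossing perfect matchings on a circle, counted by C_10. So D = C_10 = 16796.
A + B − D = 208012 + 9694845 − 16796 = 9886061.

9886061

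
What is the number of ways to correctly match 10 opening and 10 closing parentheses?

A balanced arrangement of 10 bracket pairs is a Dyck word of semilength 10, so the count is C_10.
C_10 = C(20,10)/11 = 184756/11 = 16796.

16796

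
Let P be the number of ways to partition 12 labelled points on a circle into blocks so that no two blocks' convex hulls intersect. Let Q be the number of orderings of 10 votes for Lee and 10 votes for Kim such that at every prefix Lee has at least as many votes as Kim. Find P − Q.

191216

Non-crossing partitions of an n-element set are counted by C_n; here n = 12. So P = C_12 = 208012.
Ballot sequences with n votes each where one side never trails are Dyck words, counted by C_n; here n = 10. So Q = C_10 = 16796.
P − Q = 208012 − 16796 = 191216.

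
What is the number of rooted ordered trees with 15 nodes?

2674440

A rooted plane tree on 15 nodes has 14 edges, and such trees are counted by C_14.
C_14 = C_13 · 2(2·13+1)/(13+2) = 742900 · 54/15 = 2674440.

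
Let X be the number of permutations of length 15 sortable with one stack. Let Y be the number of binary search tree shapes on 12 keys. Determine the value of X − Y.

9486833

Stack-sortable permutations are exactly the 231-avoiding ones, counted by C_n; here n = 15. So X = C_15 = 9694845.
Rooted binary trees with 12 nodes (each child slot possibly empty) number C_12. So Y = C_12 = 208012.
X − Y = 9694845 − 208012 = 9486833.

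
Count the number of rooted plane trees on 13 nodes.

208012

A rooted plane tree on 13 nodes has 12 edges, and such trees are counted by C_12.
C_12 = C_11 · 2(2·11+1)/(11+2) = 58786 · 46/13 = 208012.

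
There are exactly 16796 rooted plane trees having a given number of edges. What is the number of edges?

10

Rooted ordered trees with n edges are counted by C_n; 16796 = C_10.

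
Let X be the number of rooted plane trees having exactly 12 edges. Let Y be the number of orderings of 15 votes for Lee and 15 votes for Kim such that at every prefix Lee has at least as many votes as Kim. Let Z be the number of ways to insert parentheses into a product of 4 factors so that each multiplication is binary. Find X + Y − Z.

9902852

Rooted ordered trees with n edges are counted by C_n; here n = 12. So X = C_12 = 208012.
Ballot sequences with n votes each where one side never trails are Dyck words, counted by C_n; here n = 15. So Y = C_15 = 9694845.
Bracketing 4 factors into binary products is counted by C_{4−1} = C_3. So Z = C_3 = 5.
X + Y − Z = 208012 + 9694845 − 5 = 9902852.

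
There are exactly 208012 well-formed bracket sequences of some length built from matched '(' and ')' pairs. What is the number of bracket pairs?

12

Balanced strings of n bracket-pairs are counted by C_n, and C_12 = 208012.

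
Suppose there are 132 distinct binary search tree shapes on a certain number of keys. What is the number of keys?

6

Binary search tree shapes on n keys are counted by C_n; 132 = C_6.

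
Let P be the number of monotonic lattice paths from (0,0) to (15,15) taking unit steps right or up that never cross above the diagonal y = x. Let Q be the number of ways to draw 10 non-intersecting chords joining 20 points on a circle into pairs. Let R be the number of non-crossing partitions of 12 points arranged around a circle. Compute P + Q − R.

Sub-diagonal monotone paths from (0,0) to (15,15) biject with Dyck paths of semilength 15, giving C_15. So P = C_15 = 9694845.
Non-crossing perfect matchings of 2n points on a circle are counted by C_n; with 20 points, n = 10. So Q = C_10 = 16796.
The non-crossing partitions of [12] form a lattice of size C_12. So R = C_12 = 208012.
P + Q − R = 9694845 + 16796 − 208012 = 9503629.

9503629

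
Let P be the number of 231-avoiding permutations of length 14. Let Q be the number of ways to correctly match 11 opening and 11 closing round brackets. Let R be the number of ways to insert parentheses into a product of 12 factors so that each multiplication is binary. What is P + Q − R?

For any fixed pattern of length 3, the pattern-avoiding permutations of [14] number C_14. So P = C_14 = 2674440.
Balanced strings of n pairs of brackets are counted by C_n; here n = 11. So Q = C_11 = 58786.
Bracketing 12 factors into binary products is counted by C_{12−1} = C_11. So R = C_11 = 58786.
P + Q − R = 2674440 + 58786 − 58786 = 2674440.

2674440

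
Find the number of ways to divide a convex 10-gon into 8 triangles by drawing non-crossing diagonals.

1430

The number of triangulations of a 10-gon is the Catalan number C_8 (index = sides − 2).
C_8 = C(16,8)/9 = 12870/9 = 1430.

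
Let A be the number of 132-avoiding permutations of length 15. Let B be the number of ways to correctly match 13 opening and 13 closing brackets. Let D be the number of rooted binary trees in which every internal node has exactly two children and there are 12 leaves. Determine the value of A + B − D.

10378959

Permutations of [n] avoiding any single length-3 pattern are counted by C_n; here n = 15. So A = C_15 = 9694845.
Balanced strings of n pairs of brackets are counted by C_n; here n = 13. So B = C_13 = 742900.
A full binary tree with L leaves has L−1 internal nodes and is counted by C_{L−1}; L = 12 gives C_11. So D = C_11 = 58786.
A + B − D = 9694845 + 742900 − 58786 = 10378959.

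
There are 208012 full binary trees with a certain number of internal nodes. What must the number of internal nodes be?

Full binary trees with n internal nodes are counted by C_n. Since C_12 = 208012, the index is 12.

12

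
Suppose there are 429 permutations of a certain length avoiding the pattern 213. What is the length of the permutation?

7

Permutations of [n] avoiding a fixed length-3 pattern are counted by C_n. Since C_7 = 429, the index is 7.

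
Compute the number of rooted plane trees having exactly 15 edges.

9694845

A rooted plane tree with 15 edges has 16 nodes, and the count is C_15.
C_15 = C_14 · 2(2·14+1)/(14+2) = 2674440 · 58/16 = 9694845.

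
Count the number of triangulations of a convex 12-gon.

16796

A convex 12-gon is triangulated into 10 triangles, and the number of such triangulations is the Catalan number C_{12−2} = C_10.
C_10 = C_9 · 2(2·9+1)/(9+2) = 4862 · 38/11 = 16796.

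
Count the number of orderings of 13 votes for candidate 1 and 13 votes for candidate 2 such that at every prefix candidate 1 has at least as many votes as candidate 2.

742900

Ballot sequences with n votes each where one side never trails are Dyck words, counted by C_n; here n = 13.
C_13 = C(26,13)/14 = 10400600/14 = 742900.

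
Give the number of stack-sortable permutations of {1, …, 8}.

By Knuth's characterisation, the stack-sortable permutations of length 8 are the 231-avoiders, numbering C_8.
C_8 = C(16,8)/9 = 12870/9 = 1430.

1430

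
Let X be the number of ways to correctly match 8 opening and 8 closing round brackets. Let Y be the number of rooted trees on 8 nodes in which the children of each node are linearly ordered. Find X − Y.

1001

With 8 pairs the number of balanced bracket strings is the Catalan number C_8. So X = C_8 = 1430.
A rooted plane tree on 8 nodes has 7 edges, and such trees are counted by C_7. So Y = C_7 = 429.
X − Y = 1430 − 429 = 1001.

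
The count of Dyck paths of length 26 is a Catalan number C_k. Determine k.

13

A Dyck path with 13 up-steps and 13 down-steps has semilength 13, so there are C_13 of them.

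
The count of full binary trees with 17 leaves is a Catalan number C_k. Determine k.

A full binary tree with L leaves has L−1 internal nodes and is counted by C_{L−1}; L = 17 gives C_16.

16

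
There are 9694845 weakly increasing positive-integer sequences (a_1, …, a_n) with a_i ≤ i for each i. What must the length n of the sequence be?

15

Such sub-staircase sequences of length n are counted by C_n. Since C_15 = 9694845, the index is 15.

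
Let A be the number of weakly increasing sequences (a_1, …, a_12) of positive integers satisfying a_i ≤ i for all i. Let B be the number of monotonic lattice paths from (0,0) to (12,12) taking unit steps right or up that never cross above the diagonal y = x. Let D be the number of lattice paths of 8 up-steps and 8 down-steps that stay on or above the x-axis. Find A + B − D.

414594

Such sub-staircase sequences of length n are counted by C_n; here n = 12. So A = C_12 = 208012.
Monotone paths in an n×n grid that stay weakly below the diagonal are counted by C_n; here n = 12. So B = C_12 = 208012.
A Dyck path with 8 up-steps and 8 down-steps has semilength 8, so there are C_8 of them. So D = C_8 = 1430.
A + B − D = 208012 + 208012 − 1430 = 414594.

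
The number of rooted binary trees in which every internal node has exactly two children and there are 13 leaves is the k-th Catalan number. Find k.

Full binary trees with 13 leaves have 13−1 = 12 internal nodes, so there are C_12 of them.

12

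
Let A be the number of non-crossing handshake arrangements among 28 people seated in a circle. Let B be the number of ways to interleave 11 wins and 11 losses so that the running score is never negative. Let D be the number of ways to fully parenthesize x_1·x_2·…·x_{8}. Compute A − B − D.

Non-crossing handshake pairings of 2n people are counted by C_n; 28 people gives n = 14. So A = C_14 = 2674440.
Ballot sequences with n votes each where one side never trails are Dyck words, counted by C_n; here n = 11. So B = C_11 = 58786.
Parenthesizations of m factors correspond to full binary trees with m leaves, counted by C_{m−1}; m = 8 gives C_7. So D = C_7 = 429.
A − B − D = 2674440 − 58786 − 429 = 2615225.

2615225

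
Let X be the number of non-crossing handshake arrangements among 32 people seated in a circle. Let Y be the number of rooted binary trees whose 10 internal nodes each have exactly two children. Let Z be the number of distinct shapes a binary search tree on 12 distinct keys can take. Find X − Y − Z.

Non-crossing handshake pairings of 2n people are counted by C_n; 32 people gives n = 16. So X = C_16 = 35357670.
Full binary trees with n internal nodes are counted by C_n; here n = 10. So Y = C_10 = 16796.
Binary trees (left/right distinguished) on n nodes are counted by C_n; here n = 12. So Z = C_12 = 208012.
X − Y − Z = 35357670 − 16796 − 208012 = 35132862.

35132862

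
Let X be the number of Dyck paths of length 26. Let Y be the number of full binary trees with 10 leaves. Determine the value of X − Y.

A Dyck path with 13 up-steps and 13 down-steps has semilength 13, so there are C_13 of them. So X = C_13 = 742900.
Full binary trees with 10 leaves have 10−1 = 9 internal nodes, so there are C_9 of them. So Y = C_9 = 4862.
X − Y = 742900 − 4862 = 738038.

738038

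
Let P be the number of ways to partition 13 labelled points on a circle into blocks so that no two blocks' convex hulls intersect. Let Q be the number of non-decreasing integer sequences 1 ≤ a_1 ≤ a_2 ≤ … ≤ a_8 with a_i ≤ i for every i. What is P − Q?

741470

Non-crossing partitions of an n-element set are counted by C_n; here n = 13. So P = C_13 = 742900.
Weakly increasing sequences with a_i ≤ i biject with Dyck paths of semilength 8, so there are C_8. So Q = C_8 = 1430.
P − Q = 742900 − 1430 = 741470.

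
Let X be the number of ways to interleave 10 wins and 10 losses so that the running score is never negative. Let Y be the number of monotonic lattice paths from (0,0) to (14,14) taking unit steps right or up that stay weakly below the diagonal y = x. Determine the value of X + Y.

Ballot sequences with n votes each where one side never trails are Dyck words, counted by C_n; here n = 10. So X = C_10 = 16796.
Monotone paths in an n×n grid that stay weakly below the diagonal are counted by C_n; here n = 14. So Y = C_14 = 2674440.
X + Y = 16796 + 2674440 = 2691236.

2691236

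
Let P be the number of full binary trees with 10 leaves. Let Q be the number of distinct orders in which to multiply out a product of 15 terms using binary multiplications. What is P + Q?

2679302

A full binary tree with L leaves has L−1 internal nodes and is counted by C_{L−1}; L = 10 gives C_9. So P = C_9 = 4862.
Parenthesizations of m factors correspond to full binary trees with m leaves, counted by C_{m−1}; m = 15 gives C_14. So Q = C_14 = 2674440.
P + Q = 4862 + 2674440 = 2679302.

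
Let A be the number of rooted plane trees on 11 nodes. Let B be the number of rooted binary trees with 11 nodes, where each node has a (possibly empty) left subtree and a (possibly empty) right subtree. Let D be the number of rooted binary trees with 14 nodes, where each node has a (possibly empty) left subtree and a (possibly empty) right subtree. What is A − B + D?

2632450

A rooted plane tree on 11 nodes has 10 edges, and such trees are counted by C_10. So A = C_10 = 16796.
Rooted binary trees with 11 nodes (each child slot possibly empty) number C_11. So B = C_11 = 58786.
There are C_n binary search tree shapes on n keys; with n = 14 that is C_14. So D = C_14 = 2674440.
A − B + D = 16796 − 58786 + 2674440 = 2632450.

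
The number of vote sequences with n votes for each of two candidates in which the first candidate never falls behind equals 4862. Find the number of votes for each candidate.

9

Such ballot sequences with n votes each are counted by C_n, and C_9 = 4862.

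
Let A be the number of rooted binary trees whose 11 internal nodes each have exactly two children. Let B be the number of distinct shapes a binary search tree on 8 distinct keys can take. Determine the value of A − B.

57356

Full binary trees with n internal nodes are counted by C_n; here n = 11. So A = C_11 = 58786.
There are C_n binary search tree shapes on n keys; with n = 8 that is C_8. So B = C_8 = 1430.
A − B = 58786 − 1430 = 57356.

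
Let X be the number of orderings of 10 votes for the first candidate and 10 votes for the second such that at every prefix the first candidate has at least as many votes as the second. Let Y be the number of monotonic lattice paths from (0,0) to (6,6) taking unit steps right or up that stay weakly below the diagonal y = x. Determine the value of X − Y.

Reading a vote for the leader as '(' and for the other as ')' turns such a sequence into a balanced string of 10 pairs, so the count is C_10. So X = C_10 = 16796.
Monotone paths in an n×n grid that stay weakly below the diagonal are counted by C_n; here n = 6. So Y = C_6 = 132.
X − Y = 16796 − 132 = 16664.

16664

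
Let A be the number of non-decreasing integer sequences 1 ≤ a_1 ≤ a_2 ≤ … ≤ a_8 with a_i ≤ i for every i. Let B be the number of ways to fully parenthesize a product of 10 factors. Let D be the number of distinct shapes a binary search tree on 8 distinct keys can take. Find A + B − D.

Weakly increasing sequences with a_i ≤ i biject with Dyck paths of semilength 8, so there are C_8. So A = C_8 = 1430.
Ways to associate a product of 10 factors correspond to binary trees on 10 leaves, so the count is C_9. So B = C_9 = 4862.
There are C_n binary search tree shapes on n keys; with n = 8 that is C_8. So D = C_8 = 1430.
A + B − D = 1430 + 4862 − 1430 = 4862.

4862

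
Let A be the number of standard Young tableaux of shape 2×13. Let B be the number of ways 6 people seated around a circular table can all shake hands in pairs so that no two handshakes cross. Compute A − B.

742895

By the hook-length formula (or a Dyck-path bijection), SYT of shape 2×13 number C_13. So A = C_13 = 742900.
With 6 = 2·3 people, non-crossing handshake pairings are non-crossing perfect matchings on a circle, counted by C_3. So B = C_3 = 5.
A − B = 742900 − 5 = 742895.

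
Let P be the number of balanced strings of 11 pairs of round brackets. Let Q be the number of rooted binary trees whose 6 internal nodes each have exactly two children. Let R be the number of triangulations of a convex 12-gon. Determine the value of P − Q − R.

With 11 pairs the number of balanced bracket strings is the Catalan number C_11. So P = C_11 = 58786.
Full binary trees with n internal nodes are counted by C_n; here n = 6. So Q = C_6 = 132.
A convex 12-gon is triangulated into 10 triangles, and the number of such triangulations is the Catalan number C_{12−2} = C_10. So R = C_10 = 16796.
P − Q − R = 58786 − 132 − 16796 = 41858.

41858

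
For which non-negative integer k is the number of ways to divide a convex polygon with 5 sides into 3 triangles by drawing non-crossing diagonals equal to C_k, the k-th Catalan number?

The number of triangulations of a 5-gon is the Catalan number C_3 (index = sides − 2).

3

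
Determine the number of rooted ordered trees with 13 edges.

A rooted plane tree with 13 edges has 14 nodes, and the count is C_13.
C_13 = C(26,13)/14 = 10400600/14 = 742900.

742900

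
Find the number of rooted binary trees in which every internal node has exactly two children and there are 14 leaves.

742900

A full binary tree with L leaves has L−1 internal nodes and is counted by C_{L−1}; L = 14 gives C_13.
C_13 = C_12 · 2(2·12+1)/(12+2) = 208012 · 50/14 = 742900.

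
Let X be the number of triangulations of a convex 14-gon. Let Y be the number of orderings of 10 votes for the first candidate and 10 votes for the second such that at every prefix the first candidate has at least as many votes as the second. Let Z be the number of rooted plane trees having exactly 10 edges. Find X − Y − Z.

Triangulations of a convex m-gon are counted by C_{m−2}; with m = 14 this is C_12. So X = C_12 = 208012.
Reading a vote for the leader as '(' and for the other as ')' turns such a sequence into a balanced string of 10 pairs, so the count is C_10. So Y = C_10 = 16796.
Rooted ordered trees with n edges are counted by C_n; here n = 10. So Z = C_10 = 16796.
X − Y − Z = 208012 − 16796 − 16796 = 174420.

174420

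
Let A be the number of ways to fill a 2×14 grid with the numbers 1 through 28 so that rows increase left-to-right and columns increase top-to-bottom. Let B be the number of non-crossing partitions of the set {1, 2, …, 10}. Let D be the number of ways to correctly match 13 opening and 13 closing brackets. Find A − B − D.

1914744

Standard Young tableaux of shape 2×n are counted by C_n; here n = 14. So A = C_14 = 2674440.
The non-crossing partitions of [10] form a lattice of size C_10. So B = C_10 = 16796.
With 13 pairs the number of balanced bracket strings is the Catalan number C_13. So D = C_13 = 742900.
A − B − D = 2674440 − 16796 − 742900 = 1914744.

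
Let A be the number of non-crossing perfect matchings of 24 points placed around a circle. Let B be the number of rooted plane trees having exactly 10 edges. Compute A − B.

191216

Pairing 24 circle points by 12 non-crossing chords gives C_12 matchings. So A = C_12 = 208012.
Rooted ordered trees with n edges are counted by C_n; here n = 10. So B = C_10 = 16796.
A − B = 208012 − 16796 = 191216.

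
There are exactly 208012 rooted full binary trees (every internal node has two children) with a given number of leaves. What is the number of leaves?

13

Full binary trees with L leaves are counted by C_{L−1}; 208012 = C_12.
So the index is 12, and the number of leaves is 12 + 1 = 13.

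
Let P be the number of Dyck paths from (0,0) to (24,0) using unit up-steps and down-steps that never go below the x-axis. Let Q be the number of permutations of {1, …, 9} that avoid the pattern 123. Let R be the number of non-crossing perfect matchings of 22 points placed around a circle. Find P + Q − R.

A Dyck path with 12 up-steps and 12 down-steps has semilength 12, so there are C_12 of them. So P = C_12 = 208012.
Permutations of [n] avoiding any single length-3 pattern are counted by C_n; here n = 9. So Q = C_9 = 4862.
Pairing 22 circle points by 11 non-crossing chords gives C_11 matchings. So R = C_11 = 58786.
P + Q − R = 208012 + 4862 − 58786 = 154088.

154088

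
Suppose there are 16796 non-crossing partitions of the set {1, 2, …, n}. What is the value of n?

10

Non-crossing partitions of [n] are counted by C_n. Since C_10 = 16796, the index is 10.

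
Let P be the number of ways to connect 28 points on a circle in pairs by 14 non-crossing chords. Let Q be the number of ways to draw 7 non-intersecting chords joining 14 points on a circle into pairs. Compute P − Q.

Pairing 28 circle points by 14 non-crossing chords gives C_14 matchings. So P = C_14 = 2674440.
Non-crossing perfect matchings of 2n points on a circle are counted by C_n; with 14 points, n = 7. So Q = C_7 = 429.
P − Q = 2674440 − 429 = 2674011.

2674011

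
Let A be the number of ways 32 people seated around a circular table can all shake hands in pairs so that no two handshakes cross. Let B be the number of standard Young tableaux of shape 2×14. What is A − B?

32683230

Non-crossing handshake pairings of 2n people are counted by C_n; 32 people gives n = 16. So A = C_16 = 35357670.
Standard Young tableaux of shape 2×n are counted by C_n; here n = 14. So B = C_14 = 2674440.
A − B = 35357670 − 2674440 = 32683230.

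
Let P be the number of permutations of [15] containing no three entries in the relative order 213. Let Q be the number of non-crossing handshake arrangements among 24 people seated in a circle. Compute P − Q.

9486833

Permutations of [n] avoiding any single length-3 pattern are counted by C_n; here n = 15. So P = C_15 = 9694845.
Non-crossing handshake pairings of 2n people are counted by C_n; 24 people gives n = 12. So Q = C_12 = 208012.
P − Q = 9694845 − 208012 = 9486833.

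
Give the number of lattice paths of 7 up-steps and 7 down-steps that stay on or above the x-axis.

429

Dyck paths of semilength n (length 2n) are counted by C_n; here n = 7.
C_7 = 429.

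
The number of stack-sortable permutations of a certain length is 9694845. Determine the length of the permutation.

15

Stack-sortable permutations of [n] are counted by C_n. Since C_15 = 9694845, the index is 15.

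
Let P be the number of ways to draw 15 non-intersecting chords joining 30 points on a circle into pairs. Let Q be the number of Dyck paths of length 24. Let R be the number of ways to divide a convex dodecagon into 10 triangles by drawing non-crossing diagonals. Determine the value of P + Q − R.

9886061

Non-crossing perfect matchings of 2n points on a circle are counted by C_n; with 30 points, n = 15. So P = C_15 = 9694845.
Dyck paths of semilength n (length 2n) are counted by C_n; here n = 12. So Q = C_12 = 208012.
The number of triangulations of a 12-gon is the Catalan number C_10 (index = sides − 2). So R = C_10 = 16796.
P + Q − R = 9694845 + 208012 − 16796 = 9886061.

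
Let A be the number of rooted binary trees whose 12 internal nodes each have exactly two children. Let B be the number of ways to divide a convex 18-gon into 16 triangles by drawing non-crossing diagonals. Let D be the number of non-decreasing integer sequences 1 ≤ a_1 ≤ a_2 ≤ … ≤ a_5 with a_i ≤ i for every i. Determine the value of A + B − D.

35565640

Full binary trees with n internal nodes are counted by C_n; here n = 12. So A = C_12 = 208012.
Triangulations of a convex m-gon are counted by C_{m−2}; with m = 18 this is C_16. So B = C_16 = 35357670.
Such sub-staircase sequences of length n are counted by C_n; here n = 5. So D = C_5 = 42.
A + B − D = 208012 + 35357670 − 42 = 35565640.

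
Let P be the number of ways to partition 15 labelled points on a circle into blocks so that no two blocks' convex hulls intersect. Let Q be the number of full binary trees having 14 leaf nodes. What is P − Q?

Non-crossing partitions of an n-element set are counted by C_n; here n = 15. So P = C_15 = 9694845.
A full binary tree with L leaves has L−1 internal nodes and is counted by C_{L−1}; L = 14 gives C_13. So Q = C_13 = 742900.
P − Q = 9694845 − 742900 = 8951945.

8951945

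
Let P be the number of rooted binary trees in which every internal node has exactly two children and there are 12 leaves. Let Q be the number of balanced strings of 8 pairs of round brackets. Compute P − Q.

A full binary tree with L leaves has L−1 internal nodes and is counted by C_{L−1}; L = 12 gives C_11. So P = C_11 = 58786.
A balanced arrangement of 8 bracket pairs is a Dyck word of semilength 8, so the count is C_8. So Q = C_8 = 1430.
P − Q = 58786 − 1430 = 57356.

57356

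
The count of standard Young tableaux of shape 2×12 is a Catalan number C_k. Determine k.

By the hook-length formula (or a Dyck-path bijection), SYT of shape 2×12 number C_12.

12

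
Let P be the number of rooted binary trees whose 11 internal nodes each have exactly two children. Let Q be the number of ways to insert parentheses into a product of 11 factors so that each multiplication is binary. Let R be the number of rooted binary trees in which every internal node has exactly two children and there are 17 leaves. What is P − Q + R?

35399660

The number of full binary trees on 11 internal nodes is the Catalan number C_11. So P = C_11 = 58786.
Parenthesizations of m factors correspond to full binary trees with m leaves, counted by C_{m−1}; m = 11 gives C_10. So Q = C_10 = 16796.
A full binary tree with L leaves has L−1 internal nodes and is counted by C_{L−1}; L = 17 gives C_16. So R = C_16 = 35357670.
P − Q + R = 58786 − 16796 + 35357670 = 35399660.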